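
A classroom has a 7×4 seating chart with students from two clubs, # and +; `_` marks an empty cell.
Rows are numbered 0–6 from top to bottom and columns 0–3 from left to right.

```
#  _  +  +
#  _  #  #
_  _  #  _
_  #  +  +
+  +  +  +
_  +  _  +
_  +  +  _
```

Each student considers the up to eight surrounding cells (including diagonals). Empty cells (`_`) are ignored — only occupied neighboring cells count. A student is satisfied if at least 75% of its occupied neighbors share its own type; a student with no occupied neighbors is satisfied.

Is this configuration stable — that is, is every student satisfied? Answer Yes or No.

No

(0,0)# 1/1 satisfied
(0,2)+ 1/3 not
(0,3)+ 1/3 not
(1,0)# 1/1 satisfied
(1,2)# 2/4 not
(1,3)# 2/4 not
(2,2)# 3/5 not
(3,1)# 1/5 not
(3,2)+ 4/6 not
(3,3)+ 3/4 satisfied
(4,0)+ 2/3 not
(4,1)+ 4/5 satisfied
(4,2)+ 6/7 satisfied
(4,3)+ 4/4 satisfied
(5,1)+ 5/5 satisfied
(5,3)+ 3/3 satisfied
(6,1)+ 2/2 satisfied
(6,2)+ 3/3 satisfied
For instance (0,2) has only 1/3 same-type neighbors, below 3/4.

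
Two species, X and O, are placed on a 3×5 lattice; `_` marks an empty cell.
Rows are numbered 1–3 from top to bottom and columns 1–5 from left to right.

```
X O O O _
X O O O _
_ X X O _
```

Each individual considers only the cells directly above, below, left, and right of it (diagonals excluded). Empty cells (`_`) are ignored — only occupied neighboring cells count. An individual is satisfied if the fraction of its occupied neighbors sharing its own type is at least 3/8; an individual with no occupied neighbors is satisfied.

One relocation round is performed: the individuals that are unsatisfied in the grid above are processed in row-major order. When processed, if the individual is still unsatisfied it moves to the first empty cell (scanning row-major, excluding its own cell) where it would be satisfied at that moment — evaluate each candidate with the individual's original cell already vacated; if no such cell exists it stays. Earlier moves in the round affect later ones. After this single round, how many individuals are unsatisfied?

Initially unsatisfied (in order): (3,3).
  (3,3) → (3,1).
Resulting grid:
X O O O _
X O O O _
X X _ O _
All satisfied now.

0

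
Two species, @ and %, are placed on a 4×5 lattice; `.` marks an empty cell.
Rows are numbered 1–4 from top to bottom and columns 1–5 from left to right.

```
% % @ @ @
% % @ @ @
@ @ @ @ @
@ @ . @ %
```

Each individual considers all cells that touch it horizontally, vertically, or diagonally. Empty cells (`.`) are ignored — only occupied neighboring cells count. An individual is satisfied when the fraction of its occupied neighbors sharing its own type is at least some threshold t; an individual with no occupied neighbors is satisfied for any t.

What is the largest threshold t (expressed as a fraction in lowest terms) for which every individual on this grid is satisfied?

(1,1)% 3/3
(1,2)% 3/5
(1,3)@ 3/5
(1,4)@ 5/5
(1,5)@ 3/3
(2,1)% 3/5
(2,2)% 3/8
(2,3)@ 6/8
(2,4)@ 8/8
(2,5)@ 5/5
(3,1)@ 3/5
(3,2)@ 5/7
(3,3)@ 6/7
(3,4)@ 6/7
(3,5)@ 4/5
(4,1)@ 3/3
(4,2)@ 4/4
(4,4)@ 3/4
(4,5)% 0/3
The smallest same-type fraction is 0/3 at (4,5), which reduces to 0/1. Any threshold above that leaves this individual unsatisfied.

0/1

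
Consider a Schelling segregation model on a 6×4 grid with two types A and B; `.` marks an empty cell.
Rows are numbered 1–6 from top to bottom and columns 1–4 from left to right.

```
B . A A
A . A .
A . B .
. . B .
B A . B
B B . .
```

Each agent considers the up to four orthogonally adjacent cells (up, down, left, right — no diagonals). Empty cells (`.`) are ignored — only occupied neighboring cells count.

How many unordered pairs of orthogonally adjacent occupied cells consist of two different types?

4

Scan each occupied cell's neighbors to the right and below so each pair is counted once.
Row 1: B(1,1)–A(2,1)≠ A(1,3)–A(1,4)= A(1,3)–A(2,3)=  → 1/3 unlike.
Row 2: A(2,1)–A(3,1)= A(2,3)–B(3,3)≠  → 1/2 unlike.
Row 3: B(3,3)–B(4,3)=  → 0/1 unlike.
Row 5: B(5,1)–A(5,2)≠ B(5,1)–B(6,1)= A(5,2)–B(6,2)≠  → 2/3 unlike.
Row 6: B(6,1)–B(6,2)=  → 0/1 unlike.
Total adjacent occupied pairs: 10; unlike-type pairs: 4.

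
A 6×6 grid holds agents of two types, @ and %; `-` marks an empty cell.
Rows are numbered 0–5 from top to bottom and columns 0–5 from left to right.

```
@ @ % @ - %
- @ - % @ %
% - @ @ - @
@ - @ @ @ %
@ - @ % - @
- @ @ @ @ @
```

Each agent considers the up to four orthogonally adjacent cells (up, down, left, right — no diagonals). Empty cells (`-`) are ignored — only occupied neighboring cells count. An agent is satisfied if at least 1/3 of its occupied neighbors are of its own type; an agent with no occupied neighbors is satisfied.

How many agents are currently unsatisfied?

8

(0,0)@ 1/1 satisfied
(0,1)@ 2/3 satisfied
(0,2)% 0/2 not
(0,3)@ 0/2 not
(0,5)% 1/1 satisfied
(1,1)@ 1/1 satisfied
(1,3)% 0/3 not
(1,4)@ 0/2 not
(1,5)% 1/3 satisfied
(2,0)% 0/1 not
(2,2)@ 2/2 satisfied
(2,3)@ 2/3 satisfied
(2,5)@ 0/2 not
(3,0)@ 1/2 satisfied
(3,2)@ 3/3 satisfied
(3,3)@ 3/4 satisfied
(3,4)@ 1/2 satisfied
(3,5)% 0/3 not
(4,0)@ 1/1 satisfied
(4,2)@ 2/3 satisfied
(4,3)% 0/3 not
(4,5)@ 1/2 satisfied
(5,1)@ 1/1 satisfied
(5,2)@ 3/3 satisfied
(5,3)@ 2/3 satisfied
(5,4)@ 2/2 satisfied
(5,5)@ 2/2 satisfied
Unsatisfied: (0,2), (0,3), (1,3), (1,4), (2,0), (2,5), (3,5), (4,3) — 8 in total.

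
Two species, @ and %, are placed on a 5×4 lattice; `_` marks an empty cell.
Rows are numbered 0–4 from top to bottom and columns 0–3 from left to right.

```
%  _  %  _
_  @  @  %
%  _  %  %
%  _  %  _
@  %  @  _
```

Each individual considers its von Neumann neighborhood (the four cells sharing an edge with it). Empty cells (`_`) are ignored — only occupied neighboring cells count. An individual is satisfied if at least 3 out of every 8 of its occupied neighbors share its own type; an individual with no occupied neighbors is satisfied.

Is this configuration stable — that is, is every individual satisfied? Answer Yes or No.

Row 0: (0,0)% 0/0 ✓ · (0,2)% 0/1 ✗
Row 1: (1,1)@ 1/1 ✓ · (1,2)@ 1/4 ✗ · (1,3)% 1/2 ✓
Row 2: (2,0)% 1/1 ✓ · (2,2)% 2/3 ✓ · (2,3)% 2/2 ✓
Row 3: (3,0)% 1/2 ✓ · (3,2)% 1/2 ✓
Row 4: (4,0)@ 0/2 ✗ · (4,1)% 0/2 ✗ · (4,2)@ 0/2 ✗
For instance (0,2) has only 0/1 same-type neighbors, below 3/8.

No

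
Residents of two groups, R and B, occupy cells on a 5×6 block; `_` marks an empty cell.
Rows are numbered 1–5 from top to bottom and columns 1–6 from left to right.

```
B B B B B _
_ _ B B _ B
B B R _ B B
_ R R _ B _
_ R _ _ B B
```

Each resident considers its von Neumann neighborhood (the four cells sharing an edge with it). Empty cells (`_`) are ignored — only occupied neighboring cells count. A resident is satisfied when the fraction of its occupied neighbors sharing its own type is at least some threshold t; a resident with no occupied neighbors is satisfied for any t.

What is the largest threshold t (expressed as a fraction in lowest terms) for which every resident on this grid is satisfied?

Row 1: (1,1)B 1/1 · (1,2)B 2/2 · (1,3)B 3/3 · (1,4)B 3/3 · (1,5)B 1/1
Row 2: (2,3)B 2/3 · (2,4)B 2/2 · (2,6)B 1/1
Row 3: (3,1)B 1/1 · (3,2)B 1/3 · (3,3)R 1/3 · (3,5)B 2/2 · (3,6)B 2/2
Row 4: (4,2)R 2/3 · (4,3)R 2/2 · (4,5)B 2/2
Row 5: (5,2)R 1/1 · (5,5)B 2/2 · (5,6)B 1/1
The smallest same-type fraction is 1/3 at (3,2), which reduces to 1/3. Any threshold above that leaves this resident unsatisfied.

1/3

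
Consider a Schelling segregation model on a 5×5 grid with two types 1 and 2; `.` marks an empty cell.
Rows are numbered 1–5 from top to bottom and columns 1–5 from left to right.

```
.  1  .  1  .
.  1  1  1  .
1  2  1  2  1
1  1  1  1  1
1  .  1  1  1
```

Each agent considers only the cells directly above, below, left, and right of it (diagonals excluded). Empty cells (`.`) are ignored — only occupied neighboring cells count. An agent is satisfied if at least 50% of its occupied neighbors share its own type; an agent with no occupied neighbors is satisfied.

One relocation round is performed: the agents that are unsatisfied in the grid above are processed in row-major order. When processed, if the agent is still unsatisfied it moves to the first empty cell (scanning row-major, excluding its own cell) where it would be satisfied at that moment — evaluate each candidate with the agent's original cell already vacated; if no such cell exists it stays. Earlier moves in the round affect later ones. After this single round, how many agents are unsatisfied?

2

Initially unsatisfied (in order): (3,2), (3,4).
  (3,2): no empty cell satisfies it; stays.
  (3,4): no empty cell satisfies it; stays.
Resulting grid:
. 1 . 1 .
. 1 1 1 .
1 2 1 2 1
1 1 1 1 1
1 . 1 1 1
Unsatisfied now: (3,2), (3,4).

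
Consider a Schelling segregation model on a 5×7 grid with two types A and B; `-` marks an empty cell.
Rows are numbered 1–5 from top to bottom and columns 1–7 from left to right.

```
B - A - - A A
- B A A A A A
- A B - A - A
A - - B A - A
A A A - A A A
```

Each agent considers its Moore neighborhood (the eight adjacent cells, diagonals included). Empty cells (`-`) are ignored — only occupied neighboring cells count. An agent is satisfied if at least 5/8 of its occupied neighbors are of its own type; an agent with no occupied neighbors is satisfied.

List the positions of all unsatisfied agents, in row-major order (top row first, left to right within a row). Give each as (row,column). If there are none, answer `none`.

(2,2), (2,3), (3,2), (3,3), (4,4), (5,3)

(1,1)B 1/1 ok
(1,3)A 2/3 ok
(1,6)A 4/4 ok
(1,7)A 3/3 ok
(2,2)B 2/5 unhappy
(2,3)A 3/5 unhappy
(2,4)A 4/5 ok
(2,5)A 4/4 ok
(2,6)A 6/6 ok
(2,7)A 4/4 ok
(3,2)A 2/4 unhappy
(3,3)B 2/5 unhappy
(3,5)A 4/5 ok
(3,7)A 3/3 ok
(4,1)A 3/3 ok
(4,4)B 1/5 unhappy
(4,5)A 3/4 ok
(4,7)A 3/3 ok
(5,1)A 2/2 ok
(5,2)A 3/3 ok
(5,3)A 1/2 unhappy
(5,5)A 2/3 ok
(5,6)A 4/4 ok
(5,7)A 2/2 ok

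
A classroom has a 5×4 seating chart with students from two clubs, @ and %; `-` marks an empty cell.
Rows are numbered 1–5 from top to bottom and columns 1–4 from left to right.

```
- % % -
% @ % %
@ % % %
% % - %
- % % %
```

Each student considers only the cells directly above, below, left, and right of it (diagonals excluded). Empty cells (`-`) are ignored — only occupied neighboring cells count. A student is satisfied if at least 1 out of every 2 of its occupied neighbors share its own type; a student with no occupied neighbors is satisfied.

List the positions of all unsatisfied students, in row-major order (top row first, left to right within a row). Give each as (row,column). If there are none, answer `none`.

(1,2)% 1/2 ✓
(1,3)% 2/2 ✓
(2,1)% 0/2 ✗
(2,2)@ 0/4 ✗
(2,3)% 3/4 ✓
(2,4)% 2/2 ✓
(3,1)@ 0/3 ✗
(3,2)% 2/4 ✓
(3,3)% 3/3 ✓
(3,4)% 3/3 ✓
(4,1)% 1/2 ✓
(4,2)% 3/3 ✓
(4,4)% 2/2 ✓
(5,2)% 2/2 ✓
(5,3)% 2/2 ✓
(5,4)% 2/2 ✓

(2,1), (2,2), (3,1)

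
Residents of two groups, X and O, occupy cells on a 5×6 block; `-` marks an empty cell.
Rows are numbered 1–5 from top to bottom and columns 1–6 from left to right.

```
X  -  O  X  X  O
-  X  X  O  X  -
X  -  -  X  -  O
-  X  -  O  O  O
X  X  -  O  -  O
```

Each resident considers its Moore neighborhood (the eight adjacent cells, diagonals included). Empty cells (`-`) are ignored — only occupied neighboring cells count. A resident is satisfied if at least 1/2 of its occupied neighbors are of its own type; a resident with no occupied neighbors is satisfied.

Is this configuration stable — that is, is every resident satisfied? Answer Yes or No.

Row 1: (1,1)X 1/1 ✓ · (1,3)O 1/4 ✗ · (1,4)X 3/5 ✓ · (1,5)X 2/4 ✓ · (1,6)O 0/2 ✗
Row 2: (2,2)X 3/4 ✓ · (2,3)X 3/5 ✓ · (2,4)O 1/6 ✗ · (2,5)X 3/6 ✓
Row 3: (3,1)X 2/2 ✓ · (3,4)X 2/5 ✗ · (3,6)O 2/3 ✓
Row 4: (4,2)X 3/3 ✓ · (4,4)O 2/3 ✓ · (4,5)O 5/6 ✓ · (4,6)O 3/3 ✓
Row 5: (5,1)X 2/2 ✓ · (5,2)X 2/2 ✓ · (5,4)O 2/2 ✓ · (5,6)O 2/2 ✓
For instance (1,3) has only 1/4 same-type neighbors, below 1/2.

No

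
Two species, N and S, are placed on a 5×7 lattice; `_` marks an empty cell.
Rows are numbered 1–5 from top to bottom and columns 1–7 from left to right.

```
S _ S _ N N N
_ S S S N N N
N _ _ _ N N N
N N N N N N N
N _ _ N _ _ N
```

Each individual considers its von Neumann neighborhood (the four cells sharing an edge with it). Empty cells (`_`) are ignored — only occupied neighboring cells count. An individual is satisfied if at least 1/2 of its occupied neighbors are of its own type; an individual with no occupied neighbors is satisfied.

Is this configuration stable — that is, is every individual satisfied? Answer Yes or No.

(1,1)S 0/0 satisfied
(1,3)S 1/1 satisfied
(1,5)N 2/2 satisfied
(1,6)N 3/3 satisfied
(1,7)N 2/2 satisfied
(2,2)S 1/1 satisfied
(2,3)S 3/3 satisfied
(2,4)S 1/2 satisfied
(2,5)N 3/4 satisfied
(2,6)N 4/4 satisfied
(2,7)N 3/3 satisfied
(3,1)N 1/1 satisfied
(3,5)N 3/3 satisfied
(3,6)N 4/4 satisfied
(3,7)N 3/3 satisfied
(4,1)N 3/3 satisfied
(4,2)N 2/2 satisfied
(4,3)N 2/2 satisfied
(4,4)N 3/3 satisfied
(4,5)N 3/3 satisfied
(4,6)N 3/3 satisfied
(4,7)N 3/3 satisfied
(5,1)N 1/1 satisfied
(5,4)N 1/1 satisfied
(5,7)N 1/1 satisfied
All meet the threshold, so the configuration is stable.

Yes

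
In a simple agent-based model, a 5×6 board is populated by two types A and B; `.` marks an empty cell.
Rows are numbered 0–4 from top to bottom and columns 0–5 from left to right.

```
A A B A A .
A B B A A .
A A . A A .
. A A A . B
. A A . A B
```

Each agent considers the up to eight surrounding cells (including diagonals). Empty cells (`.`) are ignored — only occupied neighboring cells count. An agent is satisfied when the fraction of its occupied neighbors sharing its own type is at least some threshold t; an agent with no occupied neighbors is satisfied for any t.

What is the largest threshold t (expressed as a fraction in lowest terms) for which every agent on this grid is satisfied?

2/7

Row 0: (0,0)A 2/3 · (0,1)A 2/5 · (0,2)B 2/5 · (0,3)A 3/5 · (0,4)A 3/3
Row 1: (1,0)A 4/5 · (1,1)B 2/7 · (1,2)B 2/7 · (1,3)A 5/7 · (1,4)A 5/5
Row 2: (2,0)A 3/4 · (2,1)A 4/6 · (2,3)A 5/6 · (2,4)A 4/5
Row 3: (3,1)A 5/5 · (3,2)A 6/6 · (3,3)A 5/5 · (3,5)B 1/3
Row 4: (4,1)A 3/3 · (4,2)A 4/4 · (4,4)A 1/3 · (4,5)B 1/2
The smallest same-type fraction is 2/7 at (1,1), which reduces to 2/7. Any threshold above that leaves this agent unsatisfied.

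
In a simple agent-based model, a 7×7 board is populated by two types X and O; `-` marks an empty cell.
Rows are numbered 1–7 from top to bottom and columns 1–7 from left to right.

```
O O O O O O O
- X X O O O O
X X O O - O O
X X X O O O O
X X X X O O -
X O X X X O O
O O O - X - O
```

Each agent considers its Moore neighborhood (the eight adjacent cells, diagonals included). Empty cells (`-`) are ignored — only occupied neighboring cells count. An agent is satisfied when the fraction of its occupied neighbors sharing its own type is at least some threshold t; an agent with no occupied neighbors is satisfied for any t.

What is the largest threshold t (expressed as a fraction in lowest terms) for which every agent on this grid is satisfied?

(1,1)O 1/2
(1,2)O 2/4
(1,3)O 3/5
(1,4)O 4/5
(1,5)O 5/5
(1,6)O 5/5
(1,7)O 3/3
(2,2)X 3/7
(2,3)X 2/8
(2,4)O 6/7
(2,5)O 7/7
(2,6)O 7/7
(2,7)O 5/5
(3,1)X 4/4
(3,2)X 6/7
(3,3)O 3/8
(3,4)O 5/7
(3,6)O 7/7
(3,7)O 5/5
(4,1)X 5/5
(4,2)X 7/8
(4,3)X 5/8
(4,4)O 4/7
(4,5)O 6/7
(4,6)O 6/6
(4,7)O 4/4
(5,1)X 4/5
(5,2)X 7/8
(5,3)X 6/8
(5,4)X 5/8
(5,5)O 5/8
(5,6)O 6/7
(6,1)X 2/5
(6,2)O 3/8
(6,3)X 4/7
(6,4)X 5/7
(6,5)X 3/6
(6,6)O 4/6
(6,7)O 3/3
(7,1)O 2/3
(7,2)O 3/5
(7,3)O 2/4
(7,5)X 2/3
(7,7)O 2/2
The smallest same-type fraction is 2/8 at (2,3), which reduces to 1/4. Any threshold above that leaves this agent unsatisfied.

1/4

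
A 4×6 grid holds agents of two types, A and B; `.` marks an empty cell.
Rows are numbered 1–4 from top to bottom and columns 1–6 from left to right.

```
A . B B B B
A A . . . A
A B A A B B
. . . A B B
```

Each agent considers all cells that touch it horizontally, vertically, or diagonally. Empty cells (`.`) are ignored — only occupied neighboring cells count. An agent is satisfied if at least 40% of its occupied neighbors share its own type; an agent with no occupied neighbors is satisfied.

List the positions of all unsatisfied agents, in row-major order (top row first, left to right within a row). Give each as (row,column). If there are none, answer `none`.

(2,6), (3,2)

Row 1: (1,1)A 2/2 ✓ · (1,3)B 1/2 ✓ · (1,4)B 2/2 ✓ · (1,5)B 2/3 ✓ · (1,6)B 1/2 ✓
Row 2: (2,1)A 3/4 ✓ · (2,2)A 4/6 ✓ · (2,6)A 0/4 ✗
Row 3: (3,1)A 2/3 ✓ · (3,2)B 0/4 ✗ · (3,3)A 3/4 ✓ · (3,4)A 2/4 ✓ · (3,5)B 3/6 ✓ · (3,6)B 3/4 ✓
Row 4: (4,4)A 2/4 ✓ · (4,5)B 3/5 ✓ · (4,6)B 3/3 ✓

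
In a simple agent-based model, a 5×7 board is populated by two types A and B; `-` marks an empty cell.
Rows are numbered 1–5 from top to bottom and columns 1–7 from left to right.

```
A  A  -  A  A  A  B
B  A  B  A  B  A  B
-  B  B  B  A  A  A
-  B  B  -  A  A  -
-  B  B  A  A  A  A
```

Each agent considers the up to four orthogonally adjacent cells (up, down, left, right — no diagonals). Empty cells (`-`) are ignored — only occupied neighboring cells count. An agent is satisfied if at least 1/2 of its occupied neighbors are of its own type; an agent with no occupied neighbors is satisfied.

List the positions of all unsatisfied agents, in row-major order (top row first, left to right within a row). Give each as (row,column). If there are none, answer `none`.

(1,1)A 1/2 satisfied
(1,2)A 2/2 satisfied
(1,4)A 2/2 satisfied
(1,5)A 2/3 satisfied
(1,6)A 2/3 satisfied
(1,7)B 1/2 satisfied
(2,1)B 0/2 not
(2,2)A 1/4 not
(2,3)B 1/3 not
(2,4)A 1/4 not
(2,5)B 0/4 not
(2,6)A 2/4 satisfied
(2,7)B 1/3 not
(3,2)B 2/3 satisfied
(3,3)B 4/4 satisfied
(3,4)B 1/3 not
(3,5)A 2/4 satisfied
(3,6)A 4/4 satisfied
(3,7)A 1/2 satisfied
(4,2)B 3/3 satisfied
(4,3)B 3/3 satisfied
(4,5)A 3/3 satisfied
(4,6)A 3/3 satisfied
(5,2)B 2/2 satisfied
(5,3)B 2/3 satisfied
(5,4)A 1/2 satisfied
(5,5)A 3/3 satisfied
(5,6)A 3/3 satisfied
(5,7)A 1/1 satisfied

(2,1), (2,2), (2,3), (2,4), (2,5), (2,7), (3,4)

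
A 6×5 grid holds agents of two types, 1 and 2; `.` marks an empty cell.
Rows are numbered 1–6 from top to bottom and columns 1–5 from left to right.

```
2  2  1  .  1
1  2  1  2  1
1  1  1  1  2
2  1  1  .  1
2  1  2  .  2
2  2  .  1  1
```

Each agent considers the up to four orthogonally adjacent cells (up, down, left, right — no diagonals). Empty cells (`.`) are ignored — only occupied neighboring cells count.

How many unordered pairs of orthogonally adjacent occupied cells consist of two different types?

19

Scan each occupied cell's neighbors to the right and below so each pair is counted once.
Row 1: 2(1,1)–2(1,2)= 2(1,1)–1(2,1)≠ 2(1,2)–1(1,3)≠ 2(1,2)–2(2,2)= 1(1,3)–1(2,3)= 1(1,5)–1(2,5)=  → 2/6 unlike.
Row 2: 1(2,1)–2(2,2)≠ 1(2,1)–1(3,1)= 2(2,2)–1(2,3)≠ 2(2,2)–1(3,2)≠ 1(2,3)–2(2,4)≠ 1(2,3)–1(3,3)= 2(2,4)–1(2,5)≠ 2(2,4)–1(3,4)≠ 1(2,5)–2(3,5)≠  → 7/9 unlike.
Row 3: 1(3,1)–1(3,2)= 1(3,1)–2(4,1)≠ 1(3,2)–1(3,3)= 1(3,2)–1(4,2)= 1(3,3)–1(3,4)= 1(3,3)–1(4,3)= 1(3,4)–2(3,5)≠ 2(3,5)–1(4,5)≠  → 3/8 unlike.
Row 4: 2(4,1)–1(4,2)≠ 2(4,1)–2(5,1)= 1(4,2)–1(4,3)= 1(4,2)–1(5,2)= 1(4,3)–2(5,3)≠ 1(4,5)–2(5,5)≠  → 3/6 unlike.
Row 5: 2(5,1)–1(5,2)≠ 2(5,1)–2(6,1)= 1(5,2)–2(5,3)≠ 1(5,2)–2(6,2)≠ 2(5,5)–1(6,5)≠  → 4/5 unlike.
Row 6: 2(6,1)–2(6,2)= 1(6,4)–1(6,5)=  → 0/2 unlike.
Total adjacent occupied pairs: 36; unlike-type pairs: 19.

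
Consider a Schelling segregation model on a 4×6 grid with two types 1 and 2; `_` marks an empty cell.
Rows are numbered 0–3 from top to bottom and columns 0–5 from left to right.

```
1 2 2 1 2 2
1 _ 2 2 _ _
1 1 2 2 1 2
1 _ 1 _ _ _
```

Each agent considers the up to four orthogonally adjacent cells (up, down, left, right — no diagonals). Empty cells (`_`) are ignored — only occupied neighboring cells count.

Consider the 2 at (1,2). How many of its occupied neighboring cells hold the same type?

3

Occupied neighbors of (1,2): (0,2)=2, (2,2)=2, (1,3)=2.
Same type (2): 3 of 3.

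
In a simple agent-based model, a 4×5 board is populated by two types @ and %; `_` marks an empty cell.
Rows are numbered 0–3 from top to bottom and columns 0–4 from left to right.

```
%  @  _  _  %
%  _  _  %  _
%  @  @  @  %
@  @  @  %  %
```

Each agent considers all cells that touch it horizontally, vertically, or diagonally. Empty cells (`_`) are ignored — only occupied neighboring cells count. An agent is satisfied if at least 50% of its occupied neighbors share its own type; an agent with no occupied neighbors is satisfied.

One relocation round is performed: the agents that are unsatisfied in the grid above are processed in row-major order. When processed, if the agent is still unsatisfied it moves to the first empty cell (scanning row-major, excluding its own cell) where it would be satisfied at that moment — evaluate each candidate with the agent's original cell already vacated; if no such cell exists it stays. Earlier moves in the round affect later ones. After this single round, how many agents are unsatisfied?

0

Initially unsatisfied (in order): (0,1), (2,0), (2,3), (3,3).
  (0,1) → (1,2).
  (2,0) → (0,1).
  (2,3) → (1,1).
  (3,3): now satisfied by earlier moves; stays.
Resulting grid:
% % _ _ %
% @ @ % _
_ @ @ _ %
@ @ @ % %
All satisfied now.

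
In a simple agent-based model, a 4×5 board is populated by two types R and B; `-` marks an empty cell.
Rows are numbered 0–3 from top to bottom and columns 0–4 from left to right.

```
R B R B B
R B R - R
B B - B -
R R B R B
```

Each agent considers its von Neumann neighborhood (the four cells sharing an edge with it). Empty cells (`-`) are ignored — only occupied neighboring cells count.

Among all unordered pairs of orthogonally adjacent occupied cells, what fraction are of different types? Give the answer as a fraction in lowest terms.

Scan each occupied cell's neighbors to the right and below so each pair is counted once.
Row 0: R(0,0)–B(0,1)≠ R(0,0)–R(1,0)= B(0,1)–R(0,2)≠ B(0,1)–B(1,1)= R(0,2)–B(0,3)≠ R(0,2)–R(1,2)= B(0,3)–B(0,4)= B(0,4)–R(1,4)≠  → 4/8 unlike.
Row 1: R(1,0)–B(1,1)≠ R(1,0)–B(2,0)≠ B(1,1)–R(1,2)≠ B(1,1)–B(2,1)=  → 3/4 unlike.
Row 2: B(2,0)–B(2,1)= B(2,0)–R(3,0)≠ B(2,1)–R(3,1)≠ B(2,3)–R(3,3)≠  → 3/4 unlike.
Row 3: R(3,0)–R(3,1)= R(3,1)–B(3,2)≠ B(3,2)–R(3,3)≠ R(3,3)–B(3,4)≠  → 3/4 unlike.
Total adjacent occupied pairs: 20; unlike-type pairs: 13.
13/20 is already in lowest terms.

13/20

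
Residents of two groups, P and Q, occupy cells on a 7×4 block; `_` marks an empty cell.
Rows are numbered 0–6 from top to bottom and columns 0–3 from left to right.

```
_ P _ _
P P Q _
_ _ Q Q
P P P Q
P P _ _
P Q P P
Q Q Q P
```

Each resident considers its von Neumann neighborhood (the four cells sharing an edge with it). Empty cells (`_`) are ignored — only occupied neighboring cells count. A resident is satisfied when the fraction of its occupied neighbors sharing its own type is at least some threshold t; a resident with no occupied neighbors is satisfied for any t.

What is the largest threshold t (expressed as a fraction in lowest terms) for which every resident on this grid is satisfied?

1/4

(0,1)P 1/1
(1,0)P 1/1
(1,1)P 2/3
(1,2)Q 1/2
(2,2)Q 2/3
(2,3)Q 2/2
(3,0)P 2/2
(3,1)P 3/3
(3,2)P 1/3
(3,3)Q 1/2
(4,0)P 3/3
(4,1)P 2/3
(5,0)P 1/3
(5,1)Q 1/4
(5,2)P 1/3
(5,3)P 2/2
(6,0)Q 1/2
(6,1)Q 3/3
(6,2)Q 1/3
(6,3)P 1/2
The smallest same-type fraction is 1/4 at (5,1), which reduces to 1/4. Any threshold above that leaves this resident unsatisfied.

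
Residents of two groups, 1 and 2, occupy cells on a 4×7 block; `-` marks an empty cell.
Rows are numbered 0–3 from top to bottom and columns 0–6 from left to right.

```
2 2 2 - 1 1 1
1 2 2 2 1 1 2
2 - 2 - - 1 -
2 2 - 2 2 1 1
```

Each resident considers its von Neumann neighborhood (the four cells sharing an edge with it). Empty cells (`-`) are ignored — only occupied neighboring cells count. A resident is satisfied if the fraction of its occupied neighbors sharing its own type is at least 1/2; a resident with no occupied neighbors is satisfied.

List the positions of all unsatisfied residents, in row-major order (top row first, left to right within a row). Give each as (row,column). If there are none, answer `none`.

(0,0)2 1/2 ✓
(0,1)2 3/3 ✓
(0,2)2 2/2 ✓
(0,4)1 2/2 ✓
(0,5)1 3/3 ✓
(0,6)1 1/2 ✓
(1,0)1 0/3 ✗
(1,1)2 2/3 ✓
(1,2)2 4/4 ✓
(1,3)2 1/2 ✓
(1,4)1 2/3 ✓
(1,5)1 3/4 ✓
(1,6)2 0/2 ✗
(2,0)2 1/2 ✓
(2,2)2 1/1 ✓
(2,5)1 2/2 ✓
(3,0)2 2/2 ✓
(3,1)2 1/1 ✓
(3,3)2 1/1 ✓
(3,4)2 1/2 ✓
(3,5)1 2/3 ✓
(3,6)1 1/1 ✓

(1,0), (1,6)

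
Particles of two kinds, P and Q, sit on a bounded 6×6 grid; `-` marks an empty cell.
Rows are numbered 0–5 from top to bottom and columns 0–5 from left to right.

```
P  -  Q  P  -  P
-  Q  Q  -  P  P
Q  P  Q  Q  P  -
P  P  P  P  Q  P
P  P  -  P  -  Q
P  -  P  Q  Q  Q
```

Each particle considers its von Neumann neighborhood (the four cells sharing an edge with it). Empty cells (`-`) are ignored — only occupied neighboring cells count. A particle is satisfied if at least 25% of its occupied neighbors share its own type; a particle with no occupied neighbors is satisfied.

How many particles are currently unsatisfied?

(0,0)P 0/0 ok
(0,2)Q 1/2 ok
(0,3)P 0/1 unhappy
(0,5)P 1/1 ok
(1,1)Q 1/2 ok
(1,2)Q 3/3 ok
(1,4)P 2/2 ok
(1,5)P 2/2 ok
(2,0)Q 0/2 unhappy
(2,1)P 1/4 ok
(2,2)Q 2/4 ok
(2,3)Q 1/3 ok
(2,4)P 1/3 ok
(3,0)P 2/3 ok
(3,1)P 4/4 ok
(3,2)P 2/3 ok
(3,3)P 2/4 ok
(3,4)Q 0/3 unhappy
(3,5)P 0/2 unhappy
(4,0)P 3/3 ok
(4,1)P 2/2 ok
(4,3)P 1/2 ok
(4,5)Q 1/2 ok
(5,0)P 1/1 ok
(5,2)P 0/1 unhappy
(5,3)Q 1/3 ok
(5,4)Q 2/2 ok
(5,5)Q 2/2 ok
Unsatisfied: (0,3), (2,0), (3,4), (3,5), (5,2) — 5 in total.

5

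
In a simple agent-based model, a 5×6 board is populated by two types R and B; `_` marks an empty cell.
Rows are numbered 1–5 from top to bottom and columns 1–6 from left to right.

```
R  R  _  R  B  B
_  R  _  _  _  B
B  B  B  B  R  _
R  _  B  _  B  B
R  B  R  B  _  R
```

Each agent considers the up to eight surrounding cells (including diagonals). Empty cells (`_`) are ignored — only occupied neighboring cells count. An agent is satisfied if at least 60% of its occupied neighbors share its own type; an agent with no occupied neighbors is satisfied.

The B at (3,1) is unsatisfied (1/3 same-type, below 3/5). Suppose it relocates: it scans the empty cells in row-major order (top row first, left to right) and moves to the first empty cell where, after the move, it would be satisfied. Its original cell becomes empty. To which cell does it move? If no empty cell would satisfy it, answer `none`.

(2,4)

Vacating (3,1). Empty cells in order:
  (1,3): 0/3 same-type → still unsatisfied.
  (2,1): 1/4 same-type → still unsatisfied.
  (2,3): 3/6 same-type → still unsatisfied.
  (2,4): 3/5 same-type → satisfied — stop here.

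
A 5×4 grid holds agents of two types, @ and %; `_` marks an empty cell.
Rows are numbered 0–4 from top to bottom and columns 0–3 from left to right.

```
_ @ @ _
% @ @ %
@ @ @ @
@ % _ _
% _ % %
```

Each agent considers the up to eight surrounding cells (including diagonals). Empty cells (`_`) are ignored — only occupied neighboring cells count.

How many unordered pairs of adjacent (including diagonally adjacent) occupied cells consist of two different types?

Scan each occupied cell's neighbors to the right and below (and the two forward diagonals) so each pair is counted once.
From row 0: 2 unlike of 7 pairs (running 2/7).
From row 1: 6 unlike of 13 pairs (running 8/20).
From row 2: 3 unlike of 8 pairs (running 11/28).
From row 3: 2 unlike of 4 pairs (running 13/32).
From row 4: 0 unlike of 1 pairs (running 13/33).
Total adjacent occupied pairs: 33; unlike-type pairs: 13.

13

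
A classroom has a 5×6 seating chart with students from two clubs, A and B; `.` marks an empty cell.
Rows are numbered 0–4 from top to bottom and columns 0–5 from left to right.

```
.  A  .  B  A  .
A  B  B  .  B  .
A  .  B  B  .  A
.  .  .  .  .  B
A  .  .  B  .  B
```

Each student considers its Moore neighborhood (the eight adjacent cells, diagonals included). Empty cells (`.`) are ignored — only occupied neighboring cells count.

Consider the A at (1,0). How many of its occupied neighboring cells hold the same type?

Occupied neighbors of (1,0): (0,1)=A, (1,1)=B, (2,0)=A.
Same type (A): 2 of 3.

2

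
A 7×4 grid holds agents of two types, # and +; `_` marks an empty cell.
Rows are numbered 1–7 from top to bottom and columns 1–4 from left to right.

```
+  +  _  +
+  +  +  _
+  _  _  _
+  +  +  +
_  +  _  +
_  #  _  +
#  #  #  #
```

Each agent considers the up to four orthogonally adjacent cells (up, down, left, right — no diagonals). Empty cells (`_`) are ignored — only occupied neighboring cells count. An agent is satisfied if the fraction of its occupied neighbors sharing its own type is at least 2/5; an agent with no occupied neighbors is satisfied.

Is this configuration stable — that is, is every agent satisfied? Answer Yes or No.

Yes

(1,1)+ 2/2 ok
(1,2)+ 2/2 ok
(1,4)+ 0/0 ok
(2,1)+ 3/3 ok
(2,2)+ 3/3 ok
(2,3)+ 1/1 ok
(3,1)+ 2/2 ok
(4,1)+ 2/2 ok
(4,2)+ 3/3 ok
(4,3)+ 2/2 ok
(4,4)+ 2/2 ok
(5,2)+ 1/2 ok
(5,4)+ 2/2 ok
(6,2)# 1/2 ok
(6,4)+ 1/2 ok
(7,1)# 1/1 ok
(7,2)# 3/3 ok
(7,3)# 2/2 ok
(7,4)# 1/2 ok
All meet the threshold, so the configuration is stable.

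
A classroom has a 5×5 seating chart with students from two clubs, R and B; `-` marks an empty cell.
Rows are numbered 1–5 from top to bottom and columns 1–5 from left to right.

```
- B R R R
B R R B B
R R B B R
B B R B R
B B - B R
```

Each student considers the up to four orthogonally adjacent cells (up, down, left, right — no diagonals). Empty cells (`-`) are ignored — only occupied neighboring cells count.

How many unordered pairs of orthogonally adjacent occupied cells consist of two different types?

18

Scan each occupied cell's neighbors to the right and below so each pair is counted once.
Row 1: B(1,2)–R(1,3)≠ B(1,2)–R(2,2)≠ R(1,3)–R(1,4)= R(1,3)–R(2,3)= R(1,4)–R(1,5)= R(1,4)–B(2,4)≠ R(1,5)–B(2,5)≠  → 4/7 unlike.
Row 2: B(2,1)–R(2,2)≠ B(2,1)–R(3,1)≠ R(2,2)–R(2,3)= R(2,2)–R(3,2)= R(2,3)–B(2,4)≠ R(2,3)–B(3,3)≠ B(2,4)–B(2,5)= B(2,4)–B(3,4)= B(2,5)–R(3,5)≠  → 5/9 unlike.
Row 3: R(3,1)–R(3,2)= R(3,1)–B(4,1)≠ R(3,2)–B(3,3)≠ R(3,2)–B(4,2)≠ B(3,3)–B(3,4)= B(3,3)–R(4,3)≠ B(3,4)–R(3,5)≠ B(3,4)–B(4,4)= R(3,5)–R(4,5)=  → 5/9 unlike.
Row 4: B(4,1)–B(4,2)= B(4,1)–B(5,1)= B(4,2)–R(4,3)≠ B(4,2)–B(5,2)= R(4,3)–B(4,4)≠ B(4,4)–R(4,5)≠ B(4,4)–B(5,4)= R(4,5)–R(5,5)=  → 3/8 unlike.
Row 5: B(5,1)–B(5,2)= B(5,4)–R(5,5)≠  → 1/2 unlike.
Total adjacent occupied pairs: 35; unlike-type pairs: 18.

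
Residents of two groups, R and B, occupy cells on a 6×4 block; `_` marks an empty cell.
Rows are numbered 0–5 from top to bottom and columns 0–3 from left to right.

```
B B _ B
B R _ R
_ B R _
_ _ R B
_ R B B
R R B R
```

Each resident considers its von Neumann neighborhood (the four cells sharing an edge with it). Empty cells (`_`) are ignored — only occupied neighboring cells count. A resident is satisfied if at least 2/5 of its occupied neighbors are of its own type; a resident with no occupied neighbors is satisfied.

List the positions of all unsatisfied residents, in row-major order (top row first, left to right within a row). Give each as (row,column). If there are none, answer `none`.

Row 0: (0,0)B 2/2 ✓ · (0,1)B 1/2 ✓ · (0,3)B 0/1 ✗
Row 1: (1,0)B 1/2 ✓ · (1,1)R 0/3 ✗ · (1,3)R 0/1 ✗
Row 2: (2,1)B 0/2 ✗ · (2,2)R 1/2 ✓
Row 3: (3,2)R 1/3 ✗ · (3,3)B 1/2 ✓
Row 4: (4,1)R 1/2 ✓ · (4,2)B 2/4 ✓ · (4,3)B 2/3 ✓
Row 5: (5,0)R 1/1 ✓ · (5,1)R 2/3 ✓ · (5,2)B 1/3 ✗ · (5,3)R 0/2 ✗

(0,3), (1,1), (1,3), (2,1), (3,2), (5,2), (5,3)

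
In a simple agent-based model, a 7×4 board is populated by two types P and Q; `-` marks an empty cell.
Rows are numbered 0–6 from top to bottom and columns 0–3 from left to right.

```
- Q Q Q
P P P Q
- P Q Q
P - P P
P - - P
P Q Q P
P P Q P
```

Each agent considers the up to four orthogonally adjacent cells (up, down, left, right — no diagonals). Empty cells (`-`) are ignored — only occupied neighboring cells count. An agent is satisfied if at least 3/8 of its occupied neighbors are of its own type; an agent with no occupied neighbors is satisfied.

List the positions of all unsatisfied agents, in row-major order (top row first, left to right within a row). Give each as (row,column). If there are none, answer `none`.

(1,2), (2,2), (5,1), (6,1), (6,2)

(0,1)Q 1/2 ok
(0,2)Q 2/3 ok
(0,3)Q 2/2 ok
(1,0)P 1/1 ok
(1,1)P 3/4 ok
(1,2)P 1/4 unhappy
(1,3)Q 2/3 ok
(2,1)P 1/2 ok
(2,2)Q 1/4 unhappy
(2,3)Q 2/3 ok
(3,0)P 1/1 ok
(3,2)P 1/2 ok
(3,3)P 2/3 ok
(4,0)P 2/2 ok
(4,3)P 2/2 ok
(5,0)P 2/3 ok
(5,1)Q 1/3 unhappy
(5,2)Q 2/3 ok
(5,3)P 2/3 ok
(6,0)P 2/2 ok
(6,1)P 1/3 unhappy
(6,2)Q 1/3 unhappy
(6,3)P 1/2 ok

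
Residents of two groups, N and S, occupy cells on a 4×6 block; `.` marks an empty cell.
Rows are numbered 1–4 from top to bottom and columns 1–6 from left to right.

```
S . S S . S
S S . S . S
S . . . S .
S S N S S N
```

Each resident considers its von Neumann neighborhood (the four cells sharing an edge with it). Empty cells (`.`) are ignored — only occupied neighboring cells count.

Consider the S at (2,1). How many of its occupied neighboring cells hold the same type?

3

Occupied neighbors of (2,1): (1,1)=S, (3,1)=S, (2,2)=S.
Same type (S): 3 of 3.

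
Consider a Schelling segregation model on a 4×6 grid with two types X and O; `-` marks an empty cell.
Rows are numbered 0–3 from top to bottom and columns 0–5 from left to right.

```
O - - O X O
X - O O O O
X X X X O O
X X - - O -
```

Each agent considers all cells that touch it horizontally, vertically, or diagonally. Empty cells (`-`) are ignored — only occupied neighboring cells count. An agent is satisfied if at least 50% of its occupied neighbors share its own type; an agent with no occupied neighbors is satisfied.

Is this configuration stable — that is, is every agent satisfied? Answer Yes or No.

No

Row 0: (0,0)O 0/1 ✗ · (0,3)O 3/4 ✓ · (0,4)X 0/5 ✗ · (0,5)O 2/3 ✓
Row 1: (1,0)X 2/3 ✓ · (1,2)O 2/5 ✗ · (1,3)O 4/7 ✓ · (1,4)O 6/8 ✓ · (1,5)O 4/5 ✓
Row 2: (2,0)X 4/4 ✓ · (2,1)X 5/6 ✓ · (2,2)X 3/5 ✓ · (2,3)X 1/6 ✗ · (2,4)O 5/6 ✓ · (2,5)O 4/4 ✓
Row 3: (3,0)X 3/3 ✓ · (3,1)X 4/4 ✓ · (3,4)O 2/3 ✓
For instance (0,0) has only 0/1 same-type neighbors, below 1/2.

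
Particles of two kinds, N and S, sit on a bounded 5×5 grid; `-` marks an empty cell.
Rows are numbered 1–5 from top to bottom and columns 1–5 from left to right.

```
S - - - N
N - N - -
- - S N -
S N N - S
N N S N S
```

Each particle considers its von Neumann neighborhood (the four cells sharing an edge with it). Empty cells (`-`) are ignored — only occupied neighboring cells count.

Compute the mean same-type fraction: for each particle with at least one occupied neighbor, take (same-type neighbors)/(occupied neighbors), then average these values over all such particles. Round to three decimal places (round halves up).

0.262

Row 1: (1,1)S 0/1 · (1,5)N — no occupied neighbors
Row 2: (2,1)N 0/1 · (2,3)N 0/1
Row 3: (3,3)S 0/3 · (3,4)N 0/1
Row 4: (4,1)S 0/2 · (4,2)N 2/3 · (4,3)N 1/3 · (4,5)S 1/1
Row 5: (5,1)N 1/2 · (5,2)N 2/3 · (5,3)S 0/3 · (5,4)N 0/2 · (5,5)S 1/2
Sum over 14 particles: 0/1 + 0/1 + 0/1 + 0/3 + 0/1 + 0/2 + 2/3 + 1/3 + 1/1 + 1/2 + 2/3 + 0/3 + 0/2 + 1/2 = 11/3; mean = 11/3 ÷ 14 = 11/42 = 0.261904… → 0.262.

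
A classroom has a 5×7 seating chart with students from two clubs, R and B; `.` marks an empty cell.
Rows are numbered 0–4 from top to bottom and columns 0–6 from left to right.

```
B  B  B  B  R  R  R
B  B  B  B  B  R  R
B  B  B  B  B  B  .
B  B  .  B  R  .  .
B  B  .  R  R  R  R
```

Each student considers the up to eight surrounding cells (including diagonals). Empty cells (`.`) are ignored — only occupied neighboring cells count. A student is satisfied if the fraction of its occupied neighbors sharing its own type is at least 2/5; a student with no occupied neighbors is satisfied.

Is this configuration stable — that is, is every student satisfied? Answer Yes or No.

Yes

Row 0: (0,0)B 3/3 ok · (0,1)B 5/5 ok · (0,2)B 5/5 ok · (0,3)B 4/5 ok · (0,4)R 2/5 ok · (0,5)R 4/5 ok · (0,6)R 3/3 ok
Row 1: (1,0)B 5/5 ok · (1,1)B 8/8 ok · (1,2)B 8/8 ok · (1,3)B 7/8 ok · (1,4)B 5/8 ok · (1,5)R 4/7 ok · (1,6)R 3/4 ok
Row 2: (2,0)B 5/5 ok · (2,1)B 7/7 ok · (2,2)B 7/7 ok · (2,3)B 6/7 ok · (2,4)B 5/7 ok · (2,5)B 2/5 ok
Row 3: (3,0)B 5/5 ok · (3,1)B 6/6 ok · (3,3)B 3/6 ok · (3,4)R 3/7 ok
Row 4: (4,0)B 3/3 ok · (4,1)B 3/3 ok · (4,3)R 2/3 ok · (4,4)R 3/4 ok · (4,5)R 3/3 ok · (4,6)R 1/1 ok
All meet the threshold, so the configuration is stable.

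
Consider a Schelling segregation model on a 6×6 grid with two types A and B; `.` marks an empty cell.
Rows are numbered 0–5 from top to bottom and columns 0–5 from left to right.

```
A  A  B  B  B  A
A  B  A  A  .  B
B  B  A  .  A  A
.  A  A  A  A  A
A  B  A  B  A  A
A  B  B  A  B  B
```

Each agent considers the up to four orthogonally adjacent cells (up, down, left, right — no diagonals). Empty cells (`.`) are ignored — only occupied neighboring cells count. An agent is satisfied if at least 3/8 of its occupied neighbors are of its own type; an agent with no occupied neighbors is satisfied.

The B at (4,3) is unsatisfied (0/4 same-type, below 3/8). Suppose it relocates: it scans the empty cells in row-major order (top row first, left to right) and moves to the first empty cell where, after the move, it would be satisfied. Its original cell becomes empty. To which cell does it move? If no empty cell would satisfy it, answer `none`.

(1,4)

Vacating (4,3). Empty cells in order:
  (1,4): 2/4 same-type → satisfied — stop here.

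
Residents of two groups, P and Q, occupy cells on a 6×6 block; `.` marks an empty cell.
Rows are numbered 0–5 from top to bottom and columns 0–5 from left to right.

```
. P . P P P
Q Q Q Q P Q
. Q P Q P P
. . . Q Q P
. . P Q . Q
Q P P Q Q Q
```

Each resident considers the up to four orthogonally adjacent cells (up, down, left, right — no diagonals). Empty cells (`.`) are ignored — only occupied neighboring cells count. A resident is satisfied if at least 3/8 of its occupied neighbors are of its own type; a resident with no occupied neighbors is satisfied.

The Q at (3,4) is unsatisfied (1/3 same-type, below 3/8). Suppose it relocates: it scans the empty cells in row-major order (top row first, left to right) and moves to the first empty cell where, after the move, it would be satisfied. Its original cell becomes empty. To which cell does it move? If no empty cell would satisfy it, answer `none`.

(0,0)

Vacating (3,4). Empty cells in order:
  (0,0): 1/2 same-type → satisfied — stop here.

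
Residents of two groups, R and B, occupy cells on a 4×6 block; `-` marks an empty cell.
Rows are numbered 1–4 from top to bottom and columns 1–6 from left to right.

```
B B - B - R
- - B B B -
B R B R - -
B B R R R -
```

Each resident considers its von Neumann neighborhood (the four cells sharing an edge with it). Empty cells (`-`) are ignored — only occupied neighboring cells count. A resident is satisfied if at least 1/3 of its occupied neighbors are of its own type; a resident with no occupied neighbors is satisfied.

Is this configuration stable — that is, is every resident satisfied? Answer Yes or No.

(1,1)B 1/1 ok
(1,2)B 1/1 ok
(1,4)B 1/1 ok
(1,6)R 0/0 ok
(2,3)B 2/2 ok
(2,4)B 3/4 ok
(2,5)B 1/1 ok
(3,1)B 1/2 ok
(3,2)R 0/3 unhappy
(3,3)B 1/4 unhappy
(3,4)R 1/3 ok
(4,1)B 2/2 ok
(4,2)B 1/3 ok
(4,3)R 1/3 ok
(4,4)R 3/3 ok
(4,5)R 1/1 ok
For instance (3,2) has only 0/3 same-type neighbors, below 1/3.

No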